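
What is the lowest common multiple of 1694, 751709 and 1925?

4547839450

lcm(1694, 751709) = 1694·751709/gcd = 1273395046/7 = 181913578
lcm(181913578, 1925) = 181913578·1925/gcd = 350183637650/77 = 4547839450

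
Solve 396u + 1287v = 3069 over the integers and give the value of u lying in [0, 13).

11

gcd(396, 1287) = 99 (Euclid: 1287 = 3·396 + 99; 396 = 4·99 + 0), and 99 | 3069.
Extended Euclid: 396·(-3) + 1287·(1) = 99. Scale by 31: u₀ = -93.
General solution u = u₀ + 13t; reducing mod 13 gives u = 11 (and v = -1).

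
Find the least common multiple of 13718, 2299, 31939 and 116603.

13718 = 2 · 19³; 2299 = 11² · 19; 31939 = 19 · 41²; 116603 = 17 · 19³
lcm takes max exponent of each prime: 2 · 11² · 17 · 19³ · 41² = 47434333606

47434333606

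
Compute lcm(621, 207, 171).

621 = 3³ · 23; 207 = 3² · 23; 171 = 3² · 19
lcm takes max exponent of each prime: 3³ · 19 · 23 = 11799

11799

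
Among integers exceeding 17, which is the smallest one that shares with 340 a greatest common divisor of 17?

51

gcd(m, 340) = 17 forces 17 | m; write m = 17s. Then gcd(17s, 17·20) = 17·gcd(s, 20), so need gcd(s, 20) = 1.
17s > 17 gives s ≥ 2. The least s ≥ 2 coprime to 20 is 3, so m = 17·3 = 51.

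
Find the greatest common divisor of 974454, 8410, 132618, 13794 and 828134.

2

974454 = 2 · 3 · 13² · 31²; 8410 = 2 · 5 · 29²; 132618 = 2 · 3 · 23 · 31²; 13794 = 2 · 3 · 11² · 19; 828134 = 2 · 19² · 31 · 37
gcd takes min exponent of each prime: 2 = 2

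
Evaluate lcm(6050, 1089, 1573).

707850

6050 = 2 · 5² · 11²; 1089 = 3² · 11²; 1573 = 11² · 13
lcm takes max exponent of each prime: 2 · 3² · 5² · 11² · 13 = 707850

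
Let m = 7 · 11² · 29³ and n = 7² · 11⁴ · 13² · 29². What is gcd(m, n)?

712327

min exponent per shared prime: 7 · 11² · 29² = 712327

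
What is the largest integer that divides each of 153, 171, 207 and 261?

gcd(153, 171): 171 = 1·153 + 18; 153 = 8·18 + 9; 18 = 2·9 + 0 → 9
gcd(9, 207): 207 = 23·9 + 0 → 9
gcd(9, 261): 261 = 29·9 + 0 → 9

9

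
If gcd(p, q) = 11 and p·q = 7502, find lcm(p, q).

682

gcd·lcm = product, so lcm = 7502/11 = 682.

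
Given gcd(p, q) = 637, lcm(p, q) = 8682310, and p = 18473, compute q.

299390

p·q = gcd·lcm = 637·8682310 = 5530631470, so q = 5530631470/18473 = 299390.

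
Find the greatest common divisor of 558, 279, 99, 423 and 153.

9

gcd(558, 279): 558 = 2·279 + 0 → 279
gcd(279, 99): 279 = 2·99 + 81; 99 = 1·81 + 18; 81 = 4·18 + 9; 18 = 2·9 + 0 → 9
gcd(9, 423): 423 = 47·9 + 0 → 9
gcd(9, 153): 153 = 17·9 + 0 → 9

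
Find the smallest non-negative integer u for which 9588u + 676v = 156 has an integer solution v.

gcd(9588, 676) = 4 (Euclid: 9588 = 14·676 + 124; 676 = 5·124 + 56; 124 = 2·56 + 12; 56 = 4·12 + 8; 12 = 1·8 + 4; 8 = 2·4 + 0), and 4 | 156.
Extended Euclid: 9588·(60) + 676·(-851) = 4. Scale by 39: u₀ = 2340.
General solution u = u₀ + 169t; reducing mod 169 gives u = 143 (and v = -2028).

143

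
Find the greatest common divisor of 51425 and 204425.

425

Euclid: 204425 = 3·51425 + 50150; 51425 = 1·50150 + 1275; 50150 = 39·1275 + 425; 1275 = 3·425 + 0. Last nonzero remainder: 425.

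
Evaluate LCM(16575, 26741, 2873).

lcm(16575, 26741) = 16575·26741/gcd = 443232075/221 = 2005575
lcm(2005575, 2873) = 2005575·2873/gcd = 5762016975/221 = 26072475

26072475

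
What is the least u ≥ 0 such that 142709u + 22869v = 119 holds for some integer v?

1723

gcd(142709, 22869) = 7 (Euclid: 142709 = 6·22869 + 5495; 22869 = 4·5495 + 889; 5495 = 6·889 + 161; 889 = 5·161 + 84; 161 = 1·84 + 77; 84 = 1·77 + 7; 77 = 11·7 + 0), and 7 | 119.
Extended Euclid: 142709·(-283) + 22869·(1766) = 7. Scale by 17: u₀ = -4811.
General solution u = u₀ + 3267t; reducing mod 3267 gives u = 1723 (and v = -10752).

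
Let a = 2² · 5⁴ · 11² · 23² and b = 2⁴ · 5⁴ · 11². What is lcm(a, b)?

640090000

max exponent per prime: 2⁴ · 5⁴ · 11² · 23² = 640090000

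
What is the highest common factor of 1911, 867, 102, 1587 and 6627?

gcd(1911, 867): 1911 = 2·867 + 177; 867 = 4·177 + 159; 177 = 1·159 + 18; 159 = 8·18 + 15; 18 = 1·15 + 3; 15 = 5·3 + 0 → 3
gcd(3, 102): 102 = 34·3 + 0 → 3
gcd(3, 1587): 1587 = 529·3 + 0 → 3
gcd(3, 6627): 6627 = 2209·3 + 0 → 3

3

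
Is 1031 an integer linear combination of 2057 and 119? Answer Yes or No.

gcd(2057, 119): 2057 = 17·119 + 34; 119 = 3·34 + 17; 34 = 2·17 + 0 → 17
17 does not divide 1031, so a solution does not exist.

No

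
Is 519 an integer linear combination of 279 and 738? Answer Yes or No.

gcd(279, 738): 738 = 2·279 + 180; 279 = 1·180 + 99; 180 = 1·99 + 81; 99 = 1·81 + 18; 81 = 4·18 + 9; 18 = 2·9 + 0 → 9
9 does not divide 519, so a solution does not exist.

No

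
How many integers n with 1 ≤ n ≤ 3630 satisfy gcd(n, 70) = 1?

Prime factors of 70: 2, 5, 7. Count integers ≤ 3630 divisible by none of them.
By inclusion–exclusion: 3630 − ⌊3630/2⌋ − ⌊3630/5⌋ − ⌊3630/7⌋ + ⌊3630/10⌋ + ⌊3630/14⌋ + ⌊3630/35⌋ − ⌊3630/70⌋ = 1245.

1245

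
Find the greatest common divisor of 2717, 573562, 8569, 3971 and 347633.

gcd(2717, 573562): 573562 = 211·2717 + 275; 2717 = 9·275 + 242; 275 = 1·242 + 33; 242 = 7·33 + 11; 33 = 3·11 + 0 → 11
gcd(11, 8569): 8569 = 779·11 + 0 → 11
gcd(11, 3971): 3971 = 361·11 + 0 → 11
gcd(11, 347633): 347633 = 31603·11 + 0 → 11

11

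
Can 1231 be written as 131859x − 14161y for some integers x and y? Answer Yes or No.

No

gcd(131859, 14161): 131859 = 9·14161 + 4410; 14161 = 3·4410 + 931; 4410 = 4·931 + 686; 931 = 1·686 + 245; 686 = 2·245 + 196; 245 = 1·196 + 49; 196 = 4·49 + 0 → 49
49 does not divide 1231, so a solution does not exist.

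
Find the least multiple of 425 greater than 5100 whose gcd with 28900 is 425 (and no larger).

5525

gcd(m, 28900) = 425 forces 425 | m; write m = 425s. Then gcd(425s, 425·68) = 425·gcd(s, 68), so need gcd(s, 68) = 1.
425s > 5100 gives s ≥ 13. The least s ≥ 13 coprime to 68 is 13, so m = 425·13 = 5525.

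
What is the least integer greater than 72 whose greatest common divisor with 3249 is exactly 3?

75

3249 = 3·1083. Any k with gcd(k, 3249) = 3 is a multiple of 3, say 3s, with s coprime to 1083.
Need s > 72/3, so s ≥ 25. First s ≥ 25 with gcd(s, 1083) = 1 is s = 25. Thus k = 3·25 = 75.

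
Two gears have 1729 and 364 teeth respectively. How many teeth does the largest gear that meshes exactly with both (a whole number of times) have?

91

Euclid: 1729 = 4·364 + 273; 364 = 1·273 + 91; 273 = 3·91 + 0. Last nonzero remainder: 91.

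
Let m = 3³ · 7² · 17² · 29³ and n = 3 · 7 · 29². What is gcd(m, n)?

17661

min exponent per shared prime: 3 · 7 · 29² = 17661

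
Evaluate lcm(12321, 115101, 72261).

lcm(12321, 115101) = 12321·115101/gcd = 1418159421/9 = 157573269
lcm(157573269, 72261) = 157573269·72261/gcd = 11386401991209/2331 = 4884771339

4884771339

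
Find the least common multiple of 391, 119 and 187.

30107

391 = 17 · 23; 119 = 7 · 17; 187 = 11 · 17
lcm takes max exponent of each prime: 7 · 11 · 17 · 23 = 30107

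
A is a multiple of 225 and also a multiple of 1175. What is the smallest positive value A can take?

10575

225 = 3² · 5²; 1175 = 5² · 47
max exponents: 3² · 5² · 47 = 10575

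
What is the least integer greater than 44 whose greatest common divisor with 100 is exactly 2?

Multiples of 2 above 44: 2·23, 2·24, … . Need the cofactor coprime to 100/2 = 50.
Checking s = 23, 24, … the first with gcd(s, 50) = 1 is s = 23, giving 46.

46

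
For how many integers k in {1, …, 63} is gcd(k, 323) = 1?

57

Prime factors of 323: 17, 19. Count integers ≤ 63 divisible by none of them.
By inclusion–exclusion: 63 − ⌊63/17⌋ − ⌊63/19⌋ + ⌊63/323⌋ = 57.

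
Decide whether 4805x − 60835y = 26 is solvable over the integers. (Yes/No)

No

By Bézout, 4805x − 60835y = 26 has integer solutions iff gcd(4805, 60835) | 26.
Euclid: 60835 = 12·4805 + 3175; 4805 = 1·3175 + 1630; 3175 = 1·1630 + 1545; 1630 = 1·1545 + 85; 1545 = 18·85 + 15; 85 = 5·15 + 10; 15 = 1·10 + 5; 10 = 2·5 + 0. gcd = 5; 26 mod 5 = 1. No.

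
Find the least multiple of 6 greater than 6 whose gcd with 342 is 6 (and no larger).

342 = 6·57. Any a with gcd(a, 342) = 6 is a multiple of 6, say 6s, with s coprime to 57.
Need s > 6/6, so s ≥ 2. First s ≥ 2 with gcd(s, 57) = 1 is s = 2. Thus a = 6·2 = 12.

12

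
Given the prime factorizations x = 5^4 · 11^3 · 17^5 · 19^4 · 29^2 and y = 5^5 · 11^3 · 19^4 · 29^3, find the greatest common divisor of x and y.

min exponent per shared prime: 5^4 · 11^3 · 19^4 · 29^2 = 91173467556875

91173467556875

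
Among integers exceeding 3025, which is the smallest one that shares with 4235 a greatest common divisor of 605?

Multiples of 605 above 3025: 605·6, 605·7, … . Need the cofactor coprime to 4235/605 = 7.
Checking s = 6, 7, … the first with gcd(s, 7) = 1 is s = 6, giving 3630.

3630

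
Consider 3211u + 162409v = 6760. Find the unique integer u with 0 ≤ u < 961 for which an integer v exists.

255

gcd(3211, 162409) = 169 (Euclid: 162409 = 50·3211 + 1859; 3211 = 1·1859 + 1352; 1859 = 1·1352 + 507; 1352 = 2·507 + 338; 507 = 1·338 + 169; 338 = 2·169 + 0), and 169 | 6760.
Extended Euclid: 3211·(-354) + 162409·(7) = 169. Scale by 40: u₀ = -14160.
General solution u = u₀ + 961t; reducing mod 961 gives u = 255 (and v = -5).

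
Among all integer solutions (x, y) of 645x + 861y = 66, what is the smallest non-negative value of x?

Reduce mod 861: 645x ≡ 66 (mod 861). With g = gcd(645, 861) = 3 dividing 66, divide through: 215x ≡ 22 (mod 287).
Since gcd(215, 287) = 1, x ≡ 22·(215)⁻¹ ≡ 199 (mod 287). Smallest non-negative: 199.

199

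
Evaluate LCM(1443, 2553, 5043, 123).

lcm(1443, 2553) = 1443·2553/gcd = 3683979/111 = 33189
lcm(33189, 5043) = 33189·5043/gcd = 167372127/3 = 55790709
lcm(55790709, 123) = 55790709·123/gcd = 6862257207/123 = 55790709

55790709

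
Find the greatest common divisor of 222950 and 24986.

Euclid: 222950 = 8·24986 + 23062; 24986 = 1·23062 + 1924; 23062 = 11·1924 + 1898; 1924 = 1·1898 + 26; 1898 = 73·26 + 0. Last nonzero remainder: 26.

26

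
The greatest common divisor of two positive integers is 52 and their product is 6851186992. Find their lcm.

Since gcd(u,v)·lcm(u,v) = uv, lcm = 6851186992/52 = 131753596.

131753596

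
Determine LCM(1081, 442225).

gcd first: 442225 = 409·1081 + 96; 1081 = 11·96 + 25; 96 = 3·25 + 21; 25 = 1·21 + 4; 21 = 5·4 + 1; 4 = 4·1 + 0 → gcd = 1
lcm = 1081·442225/gcd = 478045225/1 = 478045225

478045225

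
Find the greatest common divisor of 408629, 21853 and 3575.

gcd(408629, 21853): 408629 = 18·21853 + 15275; 21853 = 1·15275 + 6578; 15275 = 2·6578 + 2119; 6578 = 3·2119 + 221; 2119 = 9·221 + 130; 221 = 1·130 + 91; 130 = 1·91 + 39; 91 = 2·39 + 13; 39 = 3·13 + 0 → 13
gcd(13, 3575): 3575 = 275·13 + 0 → 13

13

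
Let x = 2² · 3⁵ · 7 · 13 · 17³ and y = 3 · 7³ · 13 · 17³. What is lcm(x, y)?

max exponent per prime: 2² · 3⁵ · 7³ · 13 · 17³ = 21293669124

21293669124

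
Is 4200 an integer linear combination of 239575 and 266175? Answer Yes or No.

By Bézout, 239575s + 266175t = 4200 has integer solutions iff gcd(239575, 266175) | 4200.
Euclid: 266175 = 1·239575 + 26600; 239575 = 9·26600 + 175; 26600 = 152·175 + 0. gcd = 175; 4200 mod 175 = 0. Yes.

Yes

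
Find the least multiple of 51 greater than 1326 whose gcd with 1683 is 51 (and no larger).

Multiples of 51 above 1326: 51·27, 51·28, … . Need the cofactor coprime to 1683/51 = 33.
Checking s = 27, 28, … the first with gcd(s, 33) = 1 is s = 28, giving 1428.

1428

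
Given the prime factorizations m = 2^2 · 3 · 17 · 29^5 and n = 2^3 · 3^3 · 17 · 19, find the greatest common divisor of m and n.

204

min exponent per shared prime: 2^2 · 3 · 17 = 204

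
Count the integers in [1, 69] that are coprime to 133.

57

Prime factors of 133: 7, 19. Count integers ≤ 69 divisible by none of them.
By inclusion–exclusion: 69 − ⌊69/7⌋ − ⌊69/19⌋ + ⌊69/133⌋ = 57.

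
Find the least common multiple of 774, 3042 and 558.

774 = 2 · 3² · 43; 3042 = 2 · 3² · 13²; 558 = 2 · 3² · 31
lcm takes max exponent of each prime: 2 · 3² · 13² · 31 · 43 = 4054986

4054986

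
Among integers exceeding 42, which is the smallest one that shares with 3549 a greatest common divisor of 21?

Multiples of 21 above 42: 21·3, 21·4, … . Need the cofactor coprime to 3549/21 = 169.
Checking s = 3, 4, … the first with gcd(s, 169) = 1 is s = 3, giving 63.

63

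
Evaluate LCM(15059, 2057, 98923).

1489681457

lcm(15059, 2057) = 15059·2057/gcd = 30976363/11 = 2816033
lcm(2816033, 98923) = 2816033·98923/gcd = 278570432459/187 = 1489681457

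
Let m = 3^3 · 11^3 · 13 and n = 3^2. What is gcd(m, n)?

9

min exponent per shared prime: 3^2 = 9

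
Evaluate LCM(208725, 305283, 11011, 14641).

1932845889975

lcm(208725, 305283) = 208725·305283/gcd = 63720194175/363 = 175537725
lcm(175537725, 11011) = 175537725·11011/gcd = 1932845889975/121 = 15973932975
lcm(15973932975, 14641) = 15973932975·14641/gcd = 233874352686975/121 = 1932845889975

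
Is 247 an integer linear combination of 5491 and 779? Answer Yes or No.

Yes

By Bézout, 5491x + 779y = 247 has integer solutions iff gcd(5491, 779) | 247.
Euclid: 5491 = 7·779 + 38; 779 = 20·38 + 19; 38 = 2·19 + 0. gcd = 19; 247 mod 19 = 0. Yes.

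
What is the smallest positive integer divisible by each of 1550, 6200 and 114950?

1550 = 2 · 5² · 31; 6200 = 2³ · 5² · 31; 114950 = 2 · 5² · 11² · 19
lcm takes max exponent of each prime: 2³ · 5² · 11² · 19 · 31 = 14253800

14253800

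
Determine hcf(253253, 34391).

Euclid: 253253 = 7·34391 + 12516; 34391 = 2·12516 + 9359; 12516 = 1·9359 + 3157; 9359 = 2·3157 + 3045; 3157 = 1·3045 + 112; 3045 = 27·112 + 21; 112 = 5·21 + 7; 21 = 3·7 + 0. Last nonzero remainder: 7.

7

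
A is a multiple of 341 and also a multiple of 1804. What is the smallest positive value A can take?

341 = 11 · 31; 1804 = 2² · 11 · 41
max exponents: 2² · 11 · 31 · 41 = 55924

55924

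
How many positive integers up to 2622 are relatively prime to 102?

823

102 = 2·3·17. Inclusion–exclusion on these primes:
2622 − ⌊2622/2⌋ − ⌊2622/3⌋ − ⌊2622/17⌋ + ⌊2622/6⌋ + ⌊2622/34⌋ + ⌊2622/51⌋ − ⌊2622/102⌋ = 823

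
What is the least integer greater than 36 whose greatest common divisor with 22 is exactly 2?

22 = 2·11. Any k with gcd(k, 22) = 2 is a multiple of 2, say 2s, with s coprime to 11.
Need s > 36/2, so s ≥ 19. First s ≥ 19 with gcd(s, 11) = 1 is s = 19. Thus k = 2·19 = 38.

38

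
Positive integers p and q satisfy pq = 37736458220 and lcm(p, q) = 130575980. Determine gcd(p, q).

289

From gcd × lcm = pq: gcd = 37736458220 / 130575980 = 289.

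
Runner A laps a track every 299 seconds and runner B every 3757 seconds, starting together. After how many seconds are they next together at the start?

gcd first: 3757 = 12·299 + 169; 299 = 1·169 + 130; 169 = 1·130 + 39; 130 = 3·39 + 13; 39 = 3·13 + 0 → gcd = 13
lcm = 299·3757/gcd = 1123343/13 = 86411

86411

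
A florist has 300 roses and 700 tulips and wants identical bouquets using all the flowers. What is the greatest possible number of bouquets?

100

300 = 2² · 3 · 5²
700 = 2² · 5² · 7
Common: 2² · 5² = 100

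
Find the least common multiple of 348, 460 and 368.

348 = 2² · 3 · 29; 460 = 2² · 5 · 23; 368 = 2⁴ · 23
lcm takes max exponent of each prime: 2⁴ · 3 · 5 · 23 · 29 = 160080

160080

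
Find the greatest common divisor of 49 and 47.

1

Euclid: 49 = 1·47 + 2; 47 = 23·2 + 1; 2 = 2·1 + 0. Last nonzero remainder: 1.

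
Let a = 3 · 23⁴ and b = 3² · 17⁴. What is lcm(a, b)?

210353401449

max exponent per prime: 3² · 17⁴ · 23⁴ = 210353401449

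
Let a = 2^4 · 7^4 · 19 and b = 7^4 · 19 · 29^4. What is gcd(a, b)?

45619

min exponent per shared prime: 7^4 · 19 = 45619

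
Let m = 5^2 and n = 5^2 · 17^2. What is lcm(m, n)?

7225

max exponent per prime: 5^2 · 17^2 = 7225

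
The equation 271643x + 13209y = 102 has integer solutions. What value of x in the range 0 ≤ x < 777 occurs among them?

Euclid: 271643 = 20·13209 + 7463; 13209 = 1·7463 + 5746; 7463 = 1·5746 + 1717; 5746 = 3·1717 + 595; 1717 = 2·595 + 527; 595 = 1·527 + 68; 527 = 7·68 + 51; 68 = 1·51 + 17; 51 = 3·17 + 0 → gcd = 17; 102 = 17·6.
Back-substitution yields 271643·(-200) + 13209·(4113) = 17, so one solution is x = -200·6 = -1200, y = 4113·6 = 24678.
Solutions in x differ by 13209/17 = 777; the one in [0, 777) is -1200 mod 777 = 354.

354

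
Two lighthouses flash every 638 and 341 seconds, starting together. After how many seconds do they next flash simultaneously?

gcd first: 638 = 1·341 + 297; 341 = 1·297 + 44; 297 = 6·44 + 33; 44 = 1·33 + 11; 33 = 3·11 + 0 → gcd = 11
lcm = 638·341/gcd = 217558/11 = 19778

19778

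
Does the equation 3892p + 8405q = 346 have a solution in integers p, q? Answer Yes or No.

By Bézout, 3892p + 8405q = 346 has integer solutions iff gcd(3892, 8405) | 346.
Euclid: 8405 = 2·3892 + 621; 3892 = 6·621 + 166; 621 = 3·166 + 123; 166 = 1·123 + 43; 123 = 2·43 + 37; 43 = 1·37 + 6; 37 = 6·6 + 1; 6 = 6·1 + 0. gcd = 1; 346 mod 1 = 0. Yes.

Yes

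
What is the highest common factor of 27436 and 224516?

27436 = 2² · 19³
224516 = 2² · 37² · 41
Common: 2² = 4

4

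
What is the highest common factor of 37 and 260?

1

Euclid: 260 = 7·37 + 1; 37 = 37·1 + 0. Last nonzero remainder: 1.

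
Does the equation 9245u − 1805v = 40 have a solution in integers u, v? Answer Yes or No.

Yes

gcd(9245, 1805): 9245 = 5·1805 + 220; 1805 = 8·220 + 45; 220 = 4·45 + 40; 45 = 1·40 + 5; 40 = 8·5 + 0 → 5
5 divides 40, so a solution exists.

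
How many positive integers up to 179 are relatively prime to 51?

51 = 3·17. Inclusion–exclusion on these primes:
179 − ⌊179/3⌋ − ⌊179/17⌋ + ⌊179/51⌋ = 113

113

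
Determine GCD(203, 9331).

203 = 7 · 29
9331 = 7 · 31 · 43
Common: 7 = 7

7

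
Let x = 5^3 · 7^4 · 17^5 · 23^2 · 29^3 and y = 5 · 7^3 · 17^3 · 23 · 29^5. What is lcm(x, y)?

max exponent per prime: 5^3 · 7^4 · 17^5 · 23^2 · 29^5 = 4623729741341845549625

4623729741341845549625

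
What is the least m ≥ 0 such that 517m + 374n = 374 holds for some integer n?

Euclid: 517 = 1·374 + 143; 374 = 2·143 + 88; 143 = 1·88 + 55; 88 = 1·55 + 33; 55 = 1·33 + 22; 33 = 1·22 + 11; 22 = 2·11 + 0 → gcd = 11; 374 = 11·34.
Back-substitution yields 517·(-13) + 374·(18) = 11, so one solution is m = -13·34 = -442, n = 18·34 = 612.
Solutions in m differ by 374/11 = 34; the one in [0, 34) is -442 mod 34 = 0.

0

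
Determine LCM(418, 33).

1254

gcd first: 418 = 12·33 + 22; 33 = 1·22 + 11; 22 = 2·11 + 0 → gcd = 11
lcm = 418·33/gcd = 13794/11 = 1254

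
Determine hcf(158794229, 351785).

19

Euclid: 158794229 = 451·351785 + 139194; 351785 = 2·139194 + 73397; 139194 = 1·73397 + 65797; 73397 = 1·65797 + 7600; 65797 = 8·7600 + 4997; 7600 = 1·4997 + 2603; 4997 = 1·2603 + 2394; 2603 = 1·2394 + 209; 2394 = 11·209 + 95; 209 = 2·95 + 19; 95 = 5·19 + 0. Last nonzero remainder: 19.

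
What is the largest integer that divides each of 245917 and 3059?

133

245917 = 7 · 19 · 43²
3059 = 7 · 19 · 23
Common: 7 · 19 = 133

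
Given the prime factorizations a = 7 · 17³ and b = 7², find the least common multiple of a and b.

240737

max exponent per prime: 7² · 17³ = 240737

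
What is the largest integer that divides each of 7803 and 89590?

Euclid: 89590 = 11·7803 + 3757; 7803 = 2·3757 + 289; 3757 = 13·289 + 0. Last nonzero remainder: 289.

289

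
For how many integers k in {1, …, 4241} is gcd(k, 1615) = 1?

Prime factors of 1615: 5, 17, 19. Count integers ≤ 4241 divisible by none of them.
By inclusion–exclusion: 4241 − ⌊4241/5⌋ − ⌊4241/17⌋ − ⌊4241/19⌋ + ⌊4241/85⌋ + ⌊4241/95⌋ + ⌊4241/323⌋ − ⌊4241/1615⌋ = 3025.

3025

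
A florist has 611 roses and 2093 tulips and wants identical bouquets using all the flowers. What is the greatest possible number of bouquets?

Euclid: 2093 = 3·611 + 260; 611 = 2·260 + 91; 260 = 2·91 + 78; 91 = 1·78 + 13; 78 = 6·13 + 0. Last nonzero remainder: 13.

13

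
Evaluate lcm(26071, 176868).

26071 = 29² · 31; 176868 = 2² · 3² · 17³
max exponents: 2² · 3² · 17³ · 29² · 31 = 4611125628

4611125628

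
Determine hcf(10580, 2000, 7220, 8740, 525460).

gcd(10580, 2000): 10580 = 5·2000 + 580; 2000 = 3·580 + 260; 580 = 2·260 + 60; 260 = 4·60 + 20; 60 = 3·20 + 0 → 20
gcd(20, 7220): 7220 = 361·20 + 0 → 20
gcd(20, 8740): 8740 = 437·20 + 0 → 20
gcd(20, 525460): 525460 = 26273·20 + 0 → 20

20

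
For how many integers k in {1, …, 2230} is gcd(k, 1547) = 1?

1661

1547 = 7·13·17. Inclusion–exclusion on these primes:
2230 − ⌊2230/7⌋ − ⌊2230/13⌋ − ⌊2230/17⌋ + ⌊2230/91⌋ + ⌊2230/119⌋ + ⌊2230/221⌋ − ⌊2230/1547⌋ = 1661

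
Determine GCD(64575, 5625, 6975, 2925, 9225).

225

gcd(64575, 5625): 64575 = 11·5625 + 2700; 5625 = 2·2700 + 225; 2700 = 12·225 + 0 → 225
gcd(225, 6975): 6975 = 31·225 + 0 → 225
gcd(225, 2925): 2925 = 13·225 + 0 → 225
gcd(225, 9225): 9225 = 41·225 + 0 → 225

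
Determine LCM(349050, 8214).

477849450

349050 = 2 · 3 · 5² · 13 · 179; 8214 = 2 · 3 · 37²
max exponents: 2 · 3 · 5² · 13 · 37² · 179 = 477849450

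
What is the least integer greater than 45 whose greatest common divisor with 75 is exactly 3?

48

Multiples of 3 above 45: 3·16, 3·17, … . Need the cofactor coprime to 75/3 = 25.
Checking s = 16, 17, … the first with gcd(s, 25) = 1 is s = 16, giving 48.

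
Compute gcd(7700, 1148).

Euclid: 7700 = 6·1148 + 812; 1148 = 1·812 + 336; 812 = 2·336 + 140; 336 = 2·140 + 56; 140 = 2·56 + 28; 56 = 2·28 + 0. Last nonzero remainder: 28.

28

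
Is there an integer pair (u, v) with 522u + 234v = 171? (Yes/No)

No

By Bézout, 522u + 234v = 171 has integer solutions iff gcd(522, 234) | 171.
Euclid: 522 = 2·234 + 54; 234 = 4·54 + 18; 54 = 3·18 + 0. gcd = 18; 171 mod 18 = 9. No.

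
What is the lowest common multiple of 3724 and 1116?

3724 = 2² · 7² · 19; 1116 = 2² · 3² · 31
max exponents: 2² · 3² · 7² · 19 · 31 = 1038996

1038996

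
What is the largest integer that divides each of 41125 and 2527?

41125 = 5³ · 7 · 47
2527 = 7 · 19²
Common: 7 = 7

7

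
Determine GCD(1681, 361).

1

1681 = 41²
361 = 19²
Common: 1 = 1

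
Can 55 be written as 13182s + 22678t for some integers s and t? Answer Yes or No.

No

gcd(13182, 22678): 22678 = 1·13182 + 9496; 13182 = 1·9496 + 3686; 9496 = 2·3686 + 2124; 3686 = 1·2124 + 1562; 2124 = 1·1562 + 562; 1562 = 2·562 + 438; 562 = 1·438 + 124; 438 = 3·124 + 66; 124 = 1·66 + 58; 66 = 1·58 + 8; 58 = 7·8 + 2; 8 = 4·2 + 0 → 2
2 does not divide 55, so a solution does not exist.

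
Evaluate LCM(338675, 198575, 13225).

61872197075

338675 = 5² · 19 · 23 · 31; 198575 = 5² · 13² · 47; 13225 = 5² · 23²
lcm takes max exponent of each prime: 5² · 13² · 19 · 23² · 31 · 47 = 61872197075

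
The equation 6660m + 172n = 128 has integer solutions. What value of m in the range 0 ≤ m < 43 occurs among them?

26

gcd(6660, 172) = 4 (Euclid: 6660 = 38·172 + 124; 172 = 1·124 + 48; 124 = 2·48 + 28; 48 = 1·28 + 20; 28 = 1·20 + 8; 20 = 2·8 + 4; 8 = 2·4 + 0), and 4 | 128.
Extended Euclid: 6660·(-18) + 172·(697) = 4. Scale by 32: m₀ = -576.
General solution m = m₀ + 43t; reducing mod 43 gives m = 26 (and n = -1006).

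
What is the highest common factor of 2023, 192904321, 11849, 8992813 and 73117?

289

2023 = 7 · 17²; 192904321 = 17² · 19² · 43²; 11849 = 17² · 41; 8992813 = 17² · 29² · 37; 73117 = 11 · 17² · 23
gcd takes min exponent of each prime: 17² = 289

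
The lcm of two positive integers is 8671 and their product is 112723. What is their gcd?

From gcd × lcm = uv: gcd = 112723 / 8671 = 13.

13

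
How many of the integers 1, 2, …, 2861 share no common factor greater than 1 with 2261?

2187

2261 = 7·17·19. Inclusion–exclusion on these primes:
2861 − ⌊2861/7⌋ − ⌊2861/17⌋ − ⌊2861/19⌋ + ⌊2861/119⌋ + ⌊2861/133⌋ + ⌊2861/323⌋ − ⌊2861/2261⌋ = 2187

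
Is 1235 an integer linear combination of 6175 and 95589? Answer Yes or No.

Yes

By Bézout, 6175s + 95589t = 1235 has integer solutions iff gcd(6175, 95589) | 1235.
Euclid: 95589 = 15·6175 + 2964; 6175 = 2·2964 + 247; 2964 = 12·247 + 0. gcd = 247; 1235 mod 247 = 0. Yes.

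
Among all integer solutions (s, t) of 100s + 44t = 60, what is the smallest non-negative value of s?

5

Reduce mod 44: 100s ≡ 60 (mod 44). With g = gcd(100, 44) = 4 dividing 60, divide through: 25s ≡ 15 (mod 11).
Since gcd(25, 11) = 1, s ≡ 15·(25)⁻¹ ≡ 5 (mod 11). Smallest non-negative: 5.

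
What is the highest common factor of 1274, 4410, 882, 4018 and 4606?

gcd(1274, 4410): 4410 = 3·1274 + 588; 1274 = 2·588 + 98; 588 = 6·98 + 0 → 98
gcd(98, 882): 882 = 9·98 + 0 → 98
gcd(98, 4018): 4018 = 41·98 + 0 → 98
gcd(98, 4606): 4606 = 47·98 + 0 → 98

98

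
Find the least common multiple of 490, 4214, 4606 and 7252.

73281460

lcm(490, 4214) = 490·4214/gcd = 2064860/98 = 21070
lcm(21070, 4606) = 21070·4606/gcd = 97048420/98 = 990290
lcm(990290, 7252) = 990290·7252/gcd = 7181583080/98 = 73281460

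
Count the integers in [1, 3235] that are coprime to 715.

2171

Prime factors of 715: 5, 11, 13. Count integers ≤ 3235 divisible by none of them.
By inclusion–exclusion: 3235 − ⌊3235/5⌋ − ⌊3235/11⌋ − ⌊3235/13⌋ + ⌊3235/55⌋ + ⌊3235/65⌋ + ⌊3235/143⌋ − ⌊3235/715⌋ = 2171.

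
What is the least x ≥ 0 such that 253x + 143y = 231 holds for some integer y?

Reduce mod 143: 253x ≡ 231 (mod 143). With g = gcd(253, 143) = 11 dividing 231, divide through: 23x ≡ 21 (mod 13).
Since gcd(23, 13) = 1, x ≡ 21·(23)⁻¹ ≡ 6 (mod 13). Smallest non-negative: 6.

6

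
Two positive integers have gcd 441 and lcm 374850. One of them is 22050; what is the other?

Using ab = gcd(a,b)·lcm(a,b) = 441·374850 = 165308850, we get b = 165308850/22050 = 7497.

7497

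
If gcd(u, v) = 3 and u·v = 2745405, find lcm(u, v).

915135

For any two positive integers, gcd × lcm equals their product. Hence lcm = 2745405 / 3 = 915135.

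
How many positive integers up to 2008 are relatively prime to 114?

634

114 = 2·3·19. Inclusion–exclusion on these primes:
2008 − ⌊2008/2⌋ − ⌊2008/3⌋ − ⌊2008/19⌋ + ⌊2008/6⌋ + ⌊2008/38⌋ + ⌊2008/57⌋ − ⌊2008/114⌋ = 634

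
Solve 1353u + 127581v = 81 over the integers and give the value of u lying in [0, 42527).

Reduce mod 127581: 1353u ≡ 81 (mod 127581). With g = gcd(1353, 127581) = 3 dividing 81, divide through: 451u ≡ 27 (mod 42527).
Since gcd(451, 42527) = 1, u ≡ 27·(451)⁻¹ ≡ 14050 (mod 42527). Smallest non-negative: 14050.

14050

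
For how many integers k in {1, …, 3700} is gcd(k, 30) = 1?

30 = 2·3·5. Inclusion–exclusion on these primes:
3700 − ⌊3700/2⌋ − ⌊3700/3⌋ − ⌊3700/5⌋ + ⌊3700/6⌋ + ⌊3700/10⌋ + ⌊3700/15⌋ − ⌊3700/30⌋ = 986

986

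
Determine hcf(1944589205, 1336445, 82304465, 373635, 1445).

5

1944589205 = 5 · 13² · 37² · 41²; 1336445 = 5 · 11² · 47²; 82304465 = 5 · 23² · 29² · 37; 373635 = 3² · 5 · 19² · 23; 1445 = 5 · 17²
gcd takes min exponent of each prime: 5 = 5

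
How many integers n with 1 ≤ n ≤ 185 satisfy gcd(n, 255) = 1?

Prime factors of 255: 3, 5, 17. Count integers ≤ 185 divisible by none of them.
By inclusion–exclusion: 185 − ⌊185/3⌋ − ⌊185/5⌋ − ⌊185/17⌋ + ⌊185/15⌋ + ⌊185/51⌋ + ⌊185/85⌋ − ⌊185/255⌋ = 94.

94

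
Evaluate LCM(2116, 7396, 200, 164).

8020592200

2116 = 2² · 23²; 7396 = 2² · 43²; 200 = 2³ · 5²; 164 = 2² · 41
lcm takes max exponent of each prime: 2³ · 5² · 23² · 41 · 43² = 8020592200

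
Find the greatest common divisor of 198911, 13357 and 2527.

gcd(198911, 13357): 198911 = 14·13357 + 11913; 13357 = 1·11913 + 1444; 11913 = 8·1444 + 361; 1444 = 4·361 + 0 → 361
gcd(361, 2527): 2527 = 7·361 + 0 → 361

361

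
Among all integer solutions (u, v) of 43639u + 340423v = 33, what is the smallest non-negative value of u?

Euclid: 340423 = 7·43639 + 34950; 43639 = 1·34950 + 8689; 34950 = 4·8689 + 194; 8689 = 44·194 + 153; 194 = 1·153 + 41; 153 = 3·41 + 30; 41 = 1·30 + 11; 30 = 2·11 + 8; 11 = 1·8 + 3; 8 = 2·3 + 2; 3 = 1·2 + 1; 2 = 2·1 + 0 → gcd = 1; 33 = 1·33.
Back-substitution yields 43639·(-124588) + 340423·(15971) = 1, so one solution is u = -124588·33 = -4111404, v = 15971·33 = 527043.
Solutions in u differ by 340423/1 = 340423; the one in [0, 340423) is -4111404 mod 340423 = 314095.

314095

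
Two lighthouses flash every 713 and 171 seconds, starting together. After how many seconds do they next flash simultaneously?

713 = 23 · 31; 171 = 3² · 19
max exponents: 3² · 19 · 23 · 31 = 121923

121923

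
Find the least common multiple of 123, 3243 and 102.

4520742

lcm(123, 3243) = 123·3243/gcd = 398889/3 = 132963
lcm(132963, 102) = 132963·102/gcd = 13562226/3 = 4520742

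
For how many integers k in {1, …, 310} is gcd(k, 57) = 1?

Prime factors of 57: 3, 19. Count integers ≤ 310 divisible by none of them.
By inclusion–exclusion: 310 − ⌊310/3⌋ − ⌊310/19⌋ + ⌊310/57⌋ = 196.

196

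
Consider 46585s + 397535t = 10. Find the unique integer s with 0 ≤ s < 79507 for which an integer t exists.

gcd(46585, 397535) = 5 (Euclid: 397535 = 8·46585 + 24855; 46585 = 1·24855 + 21730; 24855 = 1·21730 + 3125; 21730 = 6·3125 + 2980; 3125 = 1·2980 + 145; 2980 = 20·145 + 80; 145 = 1·80 + 65; 80 = 1·65 + 15; 65 = 4·15 + 5; 15 = 3·5 + 0), and 5 | 10.
Extended Euclid: 46585·(-24679) + 397535·(2892) = 5. Scale by 2: s₀ = -49358.
General solution s = s₀ + 79507k; reducing mod 79507 gives s = 30149 (and t = -3533).

30149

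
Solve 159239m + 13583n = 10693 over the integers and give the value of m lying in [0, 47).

Euclid: 159239 = 11·13583 + 9826; 13583 = 1·9826 + 3757; 9826 = 2·3757 + 2312; 3757 = 1·2312 + 1445; 2312 = 1·1445 + 867; 1445 = 1·867 + 578; 867 = 1·578 + 289; 578 = 2·289 + 0 → gcd = 289; 10693 = 289·37.
Back-substitution yields 159239·(18) + 13583·(-211) = 289, so one solution is m = 18·37 = 666, n = -211·37 = -7807.
Solutions in m differ by 13583/289 = 47; the one in [0, 47) is 666 mod 47 = 8.

8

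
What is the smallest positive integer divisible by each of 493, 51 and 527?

45849

493 = 17 · 29; 51 = 3 · 17; 527 = 17 · 31
lcm takes max exponent of each prime: 3 · 17 · 29 · 31 = 45849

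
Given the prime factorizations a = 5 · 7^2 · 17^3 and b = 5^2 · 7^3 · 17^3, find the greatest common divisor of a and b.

1203685

min exponent per shared prime: 5 · 7^2 · 17^3 = 1203685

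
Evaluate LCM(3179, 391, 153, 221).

3179 = 11 · 17²; 391 = 17 · 23; 153 = 3² · 17; 221 = 13 · 17
lcm takes max exponent of each prime: 3² · 11 · 13 · 17² · 23 = 8554689

8554689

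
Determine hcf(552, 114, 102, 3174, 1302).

6

gcd(552, 114): 552 = 4·114 + 96; 114 = 1·96 + 18; 96 = 5·18 + 6; 18 = 3·6 + 0 → 6
gcd(6, 102): 102 = 17·6 + 0 → 6
gcd(6, 3174): 3174 = 529·6 + 0 → 6
gcd(6, 1302): 1302 = 217·6 + 0 → 6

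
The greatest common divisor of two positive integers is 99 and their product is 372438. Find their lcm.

Since gcd(a,b)·lcm(a,b) = ab, lcm = 372438/99 = 3762.

3762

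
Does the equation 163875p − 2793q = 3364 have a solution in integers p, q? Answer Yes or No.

No

gcd(163875, 2793): 163875 = 58·2793 + 1881; 2793 = 1·1881 + 912; 1881 = 2·912 + 57; 912 = 16·57 + 0 → 57
57 does not divide 3364, so a solution does not exist.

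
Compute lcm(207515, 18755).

gcd first: 207515 = 11·18755 + 1210; 18755 = 15·1210 + 605; 1210 = 2·605 + 0 → gcd = 605
lcm = 207515·18755/gcd = 3891943825/605 = 6432965

6432965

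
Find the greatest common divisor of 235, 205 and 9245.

235 = 5 · 47; 205 = 5 · 41; 9245 = 5 · 43²
gcd takes min exponent of each prime: 5 = 5

5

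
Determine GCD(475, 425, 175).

gcd(475, 425): 475 = 1·425 + 50; 425 = 8·50 + 25; 50 = 2·25 + 0 → 25
gcd(25, 175): 175 = 7·25 + 0 → 25

25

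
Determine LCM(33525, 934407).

3480666075

33525 = 3² · 5² · 149; 934407 = 3² · 47³
max exponents: 3² · 5² · 47³ · 149 = 3480666075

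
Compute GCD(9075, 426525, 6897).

363

9075 = 3 · 5² · 11²; 426525 = 3 · 5² · 11² · 47; 6897 = 3 · 11² · 19
gcd takes min exponent of each prime: 3 · 11² = 363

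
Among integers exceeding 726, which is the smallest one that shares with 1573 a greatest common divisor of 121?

847

1573 = 121·13. Any m with gcd(m, 1573) = 121 is a multiple of 121, say 121s, with s coprime to 13.
Need s > 726/121, so s ≥ 7. First s ≥ 7 with gcd(s, 13) = 1 is s = 7. Thus m = 121·7 = 847.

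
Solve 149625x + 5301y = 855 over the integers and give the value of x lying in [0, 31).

14

Reduce mod 5301: 149625x ≡ 855 (mod 5301). With g = gcd(149625, 5301) = 171 dividing 855, divide through: 875x ≡ 5 (mod 31).
Since gcd(875, 31) = 1, x ≡ 5·(875)⁻¹ ≡ 14 (mod 31). Smallest non-negative: 14.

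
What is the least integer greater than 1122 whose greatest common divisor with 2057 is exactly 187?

1309

2057 = 187·11. Any k with gcd(k, 2057) = 187 is a multiple of 187, say 187s, with s coprime to 11.
Need s > 1122/187, so s ≥ 7. First s ≥ 7 with gcd(s, 11) = 1 is s = 7. Thus k = 187·7 = 1309.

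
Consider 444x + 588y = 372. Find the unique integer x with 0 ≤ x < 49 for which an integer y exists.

26

gcd(444, 588) = 12 (Euclid: 588 = 1·444 + 144; 444 = 3·144 + 12; 144 = 12·12 + 0), and 12 | 372.
Extended Euclid: 444·(4) + 588·(-3) = 12. Scale by 31: x₀ = 124.
General solution x = x₀ + 49t; reducing mod 49 gives x = 26 (and y = -19).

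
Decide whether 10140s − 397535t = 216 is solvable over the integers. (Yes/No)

By Bézout, 10140s − 397535t = 216 has integer solutions iff gcd(10140, 397535) | 216.
Euclid: 397535 = 39·10140 + 2075; 10140 = 4·2075 + 1840; 2075 = 1·1840 + 235; 1840 = 7·235 + 195; 235 = 1·195 + 40; 195 = 4·40 + 35; 40 = 1·35 + 5; 35 = 7·5 + 0. gcd = 5; 216 mod 5 = 1. No.

No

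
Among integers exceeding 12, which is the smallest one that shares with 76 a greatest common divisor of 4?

gcd(a, 76) = 4 forces 4 | a; write a = 4s. Then gcd(4s, 4·19) = 4·gcd(s, 19), so need gcd(s, 19) = 1.
4s > 12 gives s ≥ 4. The least s ≥ 4 coprime to 19 is 4, so a = 4·4 = 16.

16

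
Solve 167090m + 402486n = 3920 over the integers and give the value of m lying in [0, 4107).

3553

Reduce mod 402486: 167090m ≡ 3920 (mod 402486). With g = gcd(167090, 402486) = 98 dividing 3920, divide through: 1705m ≡ 40 (mod 4107).
Since gcd(1705, 4107) = 1, m ≡ 40·(1705)⁻¹ ≡ 3553 (mod 4107). Smallest non-negative: 3553.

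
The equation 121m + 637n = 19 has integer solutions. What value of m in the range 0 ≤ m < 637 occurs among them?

gcd(121, 637) = 1 (Euclid: 637 = 5·121 + 32; 121 = 3·32 + 25; 32 = 1·25 + 7; 25 = 3·7 + 4; 7 = 1·4 + 3; 4 = 1·3 + 1; 3 = 3·1 + 0), and 1 | 19.
Extended Euclid: 121·(179) + 637·(-34) = 1. Scale by 19: m₀ = 3401.
General solution m = m₀ + 637t; reducing mod 637 gives m = 216 (and n = -41).

216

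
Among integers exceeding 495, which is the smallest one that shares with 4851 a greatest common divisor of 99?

594

4851 = 99·49. Any t with gcd(t, 4851) = 99 is a multiple of 99, say 99s, with s coprime to 49.
Need s > 495/99, so s ≥ 6. First s ≥ 6 with gcd(s, 49) = 1 is s = 6. Thus t = 99·6 = 594.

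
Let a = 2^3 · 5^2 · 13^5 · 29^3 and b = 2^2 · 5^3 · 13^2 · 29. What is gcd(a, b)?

min exponent per shared prime: 2^2 · 5^2 · 13^2 · 29 = 490100

490100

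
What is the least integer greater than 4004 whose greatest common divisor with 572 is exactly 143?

4147

Multiples of 143 above 4004: 143·29, 143·30, … . Need the cofactor coprime to 572/143 = 4.
Checking s = 29, 30, … the first with gcd(s, 4) = 1 is s = 29, giving 4147.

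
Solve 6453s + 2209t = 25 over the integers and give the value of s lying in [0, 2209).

1536

gcd(6453, 2209) = 1 (Euclid: 6453 = 2·2209 + 2035; 2209 = 1·2035 + 174; 2035 = 11·174 + 121; 174 = 1·121 + 53; 121 = 2·53 + 15; 53 = 3·15 + 8; 15 = 1·8 + 7; 8 = 1·7 + 1; 7 = 7·1 + 0), and 1 | 25.
Extended Euclid: 6453·(-292) + 2209·(853) = 1. Scale by 25: s₀ = -7300.
General solution s = s₀ + 2209k; reducing mod 2209 gives s = 1536 (and t = -4487).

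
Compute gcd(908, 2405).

1

Euclid: 2405 = 2·908 + 589; 908 = 1·589 + 319; 589 = 1·319 + 270; 319 = 1·270 + 49; 270 = 5·49 + 25; 49 = 1·25 + 24; 25 = 1·24 + 1; 24 = 24·1 + 0. Last nonzero remainder: 1.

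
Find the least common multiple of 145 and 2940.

85260

gcd first: 2940 = 20·145 + 40; 145 = 3·40 + 25; 40 = 1·25 + 15; 25 = 1·15 + 10; 15 = 1·10 + 5; 10 = 2·5 + 0 → gcd = 5
lcm = 145·2940/gcd = 426300/5 = 85260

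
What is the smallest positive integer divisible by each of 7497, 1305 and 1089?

131534865

7497 = 3² · 7² · 17; 1305 = 3² · 5 · 29; 1089 = 3² · 11²
lcm takes max exponent of each prime: 3² · 5 · 7² · 11² · 17 · 29 = 131534865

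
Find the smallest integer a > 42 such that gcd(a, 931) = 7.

56

Multiples of 7 above 42: 7·7, 7·8, … . Need the cofactor coprime to 931/7 = 133.
Checking s = 7, 8, … the first with gcd(s, 133) = 1 is s = 8, giving 56.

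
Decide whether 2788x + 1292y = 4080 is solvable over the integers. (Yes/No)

Yes

By Bézout, 2788x + 1292y = 4080 has integer solutions iff gcd(2788, 1292) | 4080.
Euclid: 2788 = 2·1292 + 204; 1292 = 6·204 + 68; 204 = 3·68 + 0. gcd = 68; 4080 mod 68 = 0. Yes.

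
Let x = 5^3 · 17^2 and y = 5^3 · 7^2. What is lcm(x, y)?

1770125

max exponent per prime: 5^3 · 7^2 · 17^2 = 1770125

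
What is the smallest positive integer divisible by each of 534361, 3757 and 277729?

6675771973

534361 = 17² · 43²; 3757 = 13 · 17²; 277729 = 17² · 31²
lcm takes max exponent of each prime: 13 · 17² · 31² · 43² = 6675771973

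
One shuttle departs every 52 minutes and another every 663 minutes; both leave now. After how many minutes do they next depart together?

gcd first: 663 = 12·52 + 39; 52 = 1·39 + 13; 39 = 3·13 + 0 → gcd = 13
lcm = 52·663/gcd = 34476/13 = 2652

2652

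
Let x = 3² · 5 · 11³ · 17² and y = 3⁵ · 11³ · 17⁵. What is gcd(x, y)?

min exponent per shared prime: 3² · 11³ · 17² = 3461931

3461931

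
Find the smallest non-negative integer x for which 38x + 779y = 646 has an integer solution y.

Reduce mod 779: 38x ≡ 646 (mod 779). With g = gcd(38, 779) = 19 dividing 646, divide through: 2x ≡ 34 (mod 41).
Since gcd(2, 41) = 1, x ≡ 34·(2)⁻¹ ≡ 17 (mod 41). Smallest non-negative: 17.

17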